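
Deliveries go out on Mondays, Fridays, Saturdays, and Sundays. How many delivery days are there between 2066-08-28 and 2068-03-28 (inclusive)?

2066-08-28 is a Saturday.
That's 579 days from start to end, counting both.
579 = 7 × 82 + 5, so there are 82 full weeks plus 5 extra days.
Each full week contributes 4 days from the set (Mon, Fri, Sat, Sun): 82 × 4 = 328.
The 5 extra days are Sat, Sun, Mon, Tue, Wed — 3 of them qualify.
Total: 328 + 3 = 331.

331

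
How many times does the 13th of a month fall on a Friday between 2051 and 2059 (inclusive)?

15

Friday-the-13ths by year:
2051: Jan, Oct
2052: Sep, Dec
2053: Jun
2054: Feb, Mar, Nov
2055: Aug
2056: Oct
2057: Apr, Jul
2058: Sep, Dec
2059: Jun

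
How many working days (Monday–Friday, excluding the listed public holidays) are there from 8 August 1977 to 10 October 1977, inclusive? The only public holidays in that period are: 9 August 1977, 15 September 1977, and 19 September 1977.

43 working days

8 August 1977 is a Monday.
The range spans 64 days (inclusive of both endpoints).
64 = 7 × 9 + 1, so there are 9 full weeks plus 1 extra day.
Each full week contributes 5 weekdays (Mon–Fri): 9 × 5 = 45.
The 1 extra day is Mon — 1 of them qualifies.
Total: 45 + 1 = 46.
Holidays: 9 August 1977 (Tue); 15 September 1977 (Thu); 19 September 1977 (Mon).
All 3 holidays fall on weekdays, so subtract 3.
Business days: 46 − 3 = 43.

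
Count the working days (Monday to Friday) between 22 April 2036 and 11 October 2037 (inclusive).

22 April 2036 is a Tuesday.
That's 538 days from start to end, counting both.
538 = 7 × 76 + 6, so there are 76 full weeks plus 6 extra days.
Each full week contributes 5 weekdays (Mon–Fri): 76 × 5 = 380.
The 6 extra days are Tuesday, Wednesday, Thursday, Friday, Saturday, Sunday — 4 of them qualify.
Total: 380 + 4 = 384.

384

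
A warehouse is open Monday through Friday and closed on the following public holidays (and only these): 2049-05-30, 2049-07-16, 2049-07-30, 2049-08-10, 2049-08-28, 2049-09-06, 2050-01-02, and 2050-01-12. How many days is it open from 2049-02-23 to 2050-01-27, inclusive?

238 business days

2049-02-23 is a Tuesday.
The range spans 339 days (inclusive of both endpoints).
339 = 7 × 48 + 3, so there are 48 full weeks plus 3 extra days.
Each full week contributes 5 weekdays (Mon–Fri): 48 × 5 = 240.
The 3 extra days are Tue, Wed, Thu — 3 of them qualify.
Total: 240 + 3 = 243.
Holidays: 2049-05-30 (Sun); 2049-07-16 (Fri); 2049-07-30 (Fri); 2049-08-10 (Tue); 2049-08-28 (Sat); 2049-09-06 (Mon); 2050-01-02 (Sun); 2050-01-12 (Wed).
5 of the 8 holidays fall on weekdays; the rest are weekends and were already excluded.
Business days: 243 − 5 = 238.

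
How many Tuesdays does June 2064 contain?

2064-06-01 is a Sunday.
From 2064-06-01 to 2064-06-30 is 30 days inclusive.
30 = 7 × 4 + 2, so there are 4 full weeks plus 2 extra days.
Each full week contributes one Tuesday: 4 so far.
The 2 extra days are Sun, Mon — none qualify.
Total: 4 + 0 = 4.

4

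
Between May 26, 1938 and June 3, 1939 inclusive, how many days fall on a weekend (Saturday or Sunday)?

107

May 26, 1938 is a Thursday.
That's 374 days from start to end, counting both.
374 = 7 × 53 + 3, so there are 53 full weeks plus 3 extra days.
Each full week contributes 2 weekend days (Sat, Sun): 53 × 2 = 106.
The 3 extra days are Thursday, Friday, Saturday — 1 of them qualifies.
Total: 106 + 1 = 107.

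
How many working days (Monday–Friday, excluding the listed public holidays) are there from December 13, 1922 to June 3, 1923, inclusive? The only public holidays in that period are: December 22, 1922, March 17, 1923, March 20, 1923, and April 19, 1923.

December 13, 1922 is a Wednesday.
That's 173 days from start to end, counting both.
173 = 7 × 24 + 5, so there are 24 full weeks plus 5 extra days.
Each full week contributes 5 weekdays (Mon–Fri): 24 × 5 = 120.
The 5 extra days are Wednesday, Thursday, Friday, Saturday, Sunday — 3 of them qualify.
Total: 120 + 3 = 123.
Holidays: December 22, 1922 (Fri); March 17, 1923 (Sat); March 20, 1923 (Tue); April 19, 1923 (Thu).
3 of the 4 holidays fall on weekdays; the rest are weekends and were already excluded.
Business days: 123 − 3 = 120.

120 working days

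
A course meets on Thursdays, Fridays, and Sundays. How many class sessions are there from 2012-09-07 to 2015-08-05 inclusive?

2012-09-07 is a Friday.
The range spans 1063 days (inclusive of both endpoints).
1063 = 7 × 151 + 6, so there are 151 full weeks plus 6 extra days.
Each full week contributes 3 days from the set (Thu, Fri, Sun): 151 × 3 = 453.
The 6 extra days are Fri, Sat, Sun, Mon, Tue, Wed — 2 of them qualify.
Total: 453 + 2 = 455.

455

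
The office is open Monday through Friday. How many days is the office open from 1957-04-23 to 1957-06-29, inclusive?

1957-04-23 is a Tuesday.
From 1957-04-23 to 1957-06-29 is 68 days inclusive.
68 = 7 × 9 + 5, so there are 9 full weeks plus 5 extra days.
Each full week contributes 5 weekdays (Mon–Fri): 9 × 5 = 45.
The 5 extra days are Tue, Wed, Thu, Fri, Sat — 4 of them qualify.
Total: 45 + 4 = 49.

49 weekdays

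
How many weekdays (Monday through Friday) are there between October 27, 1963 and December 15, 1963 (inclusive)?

October 27, 1963 is a Sunday.
The range spans 50 days (inclusive of both endpoints).
50 = 7 × 7 + 1, so there are 7 full weeks plus 1 extra day.
Each full week contributes 5 weekdays (Mon–Fri): 7 × 5 = 35.
The 1 extra day is Sunday — none qualify.
Total: 35 + 0 = 35.

35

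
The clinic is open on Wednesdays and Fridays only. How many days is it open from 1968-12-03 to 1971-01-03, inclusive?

218

1968-12-03 is a Tuesday.
The range spans 762 days (inclusive of both endpoints).
762 = 7 × 108 + 6, so there are 108 full weeks plus 6 extra days.
Each full week contributes 2 days from the set (Wed, Fri): 108 × 2 = 216.
The 6 extra days are Tue, Wed, Thu, Fri, Sat, Sun — 2 of them qualify.
Total: 216 + 2 = 218.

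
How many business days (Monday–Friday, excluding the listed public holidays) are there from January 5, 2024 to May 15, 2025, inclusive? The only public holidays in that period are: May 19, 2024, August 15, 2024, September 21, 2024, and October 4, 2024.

353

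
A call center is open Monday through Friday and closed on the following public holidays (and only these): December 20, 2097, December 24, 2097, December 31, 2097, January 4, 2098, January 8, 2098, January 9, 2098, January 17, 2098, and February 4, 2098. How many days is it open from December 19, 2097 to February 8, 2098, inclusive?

30

December 19, 2097 is a Thursday.
That's 52 days from start to end, counting both.
52 = 7 × 7 + 3, so there are 7 full weeks plus 3 extra days.
Each full week contributes 5 weekdays (Mon–Fri): 7 × 5 = 35.
The 3 extra days are Thu, Fri, Sat — 2 of them qualify.
Total: 35 + 2 = 37.
Holidays: December 20, 2097 (Fri); December 24, 2097 (Tue); December 31, 2097 (Tue); January 4, 2098 (Sat); January 8, 2098 (Wed); January 9, 2098 (Thu); January 17, 2098 (Fri); February 4, 2098 (Tue).
7 of the 8 holidays fall on weekdays; the rest are weekends and were already excluded.
Business days: 37 − 7 = 30.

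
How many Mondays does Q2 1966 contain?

13

1 April 1966 is a Friday.
From 1 April 1966 to 30 June 1966 is 91 days inclusive.
91 = 7 × 13, so the span is exactly 13 full weeks.
Each full week contributes one Monday: 13 so far.
Total: 13.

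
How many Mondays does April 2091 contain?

2091-04-01 is a Sunday.
The range spans 30 days (inclusive of both endpoints).
30 = 7 × 4 + 2, so there are 4 full weeks plus 2 extra days.
Each full week contributes one Monday: 4 so far.
The 2 extra days are Sunday, Monday — 1 of them qualifies.
Total: 4 + 1 = 5.

5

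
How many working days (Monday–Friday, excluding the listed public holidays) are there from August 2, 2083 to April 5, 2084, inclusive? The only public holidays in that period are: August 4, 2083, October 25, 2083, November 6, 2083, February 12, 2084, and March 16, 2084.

175

August 2, 2083 is a Monday.
The range spans 248 days (inclusive of both endpoints).
248 = 7 × 35 + 3, so there are 35 full weeks plus 3 extra days.
Each full week contributes 5 weekdays (Mon–Fri): 35 × 5 = 175.
The 3 extra days are Mon, Tue, Wed — 3 of them qualify.
Total: 175 + 3 = 178.
Holidays: August 4, 2083 (Wed); October 25, 2083 (Mon); November 6, 2083 (Sat); February 12, 2084 (Sat); March 16, 2084 (Thu).
3 of the 5 holidays fall on weekdays; the rest are weekends and were already excluded.
Business days: 178 − 3 = 175.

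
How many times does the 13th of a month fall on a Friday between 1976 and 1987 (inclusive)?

Friday-the-13ths by year:
1976: Feb, Aug
1977: May
1978: Jan, Oct
1979: Apr, Jul
1980: Jun
1981: Feb, Mar, Nov
1982: Aug
1983: May
1984: Jan, Apr, Jul
1985: Sep, Dec
1986: Jun
1987: Feb, Mar, Nov

22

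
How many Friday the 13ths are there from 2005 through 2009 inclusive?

Friday-the-13ths by year:
2005: May
2006: Jan, Oct
2007: Apr, Jul
2008: Jun
2009: Feb, Mar, Nov

9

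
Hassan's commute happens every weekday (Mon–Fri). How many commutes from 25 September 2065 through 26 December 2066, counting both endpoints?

326 weekdays

25 September 2065 is a Friday.
That's 458 days from start to end, counting both.
458 = 7 × 65 + 3, so there are 65 full weeks plus 3 extra days.
Each full week contributes 5 weekdays (Mon–Fri): 65 × 5 = 325.
The 3 extra days are Fri, Sat, Sun — 1 of them qualifies.
Total: 325 + 1 = 326.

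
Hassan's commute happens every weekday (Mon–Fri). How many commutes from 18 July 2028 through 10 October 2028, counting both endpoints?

18 July 2028 is a Tuesday.
That's 85 days from start to end, counting both.
85 = 7 × 12 + 1, so there are 12 full weeks plus 1 extra day.
Each full week contributes 5 weekdays (Mon–Fri): 12 × 5 = 60.
The 1 extra day is Tuesday — 1 of them qualifies.
Total: 60 + 1 = 61.

61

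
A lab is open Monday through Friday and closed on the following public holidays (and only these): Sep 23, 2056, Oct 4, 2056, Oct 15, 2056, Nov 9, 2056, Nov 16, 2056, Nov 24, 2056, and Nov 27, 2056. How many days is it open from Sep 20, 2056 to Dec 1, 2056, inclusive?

Sep 20, 2056 is a Wednesday.
That's 73 days from start to end, counting both.
73 = 7 × 10 + 3, so there are 10 full weeks plus 3 extra days.
Each full week contributes 5 weekdays (Mon–Fri): 10 × 5 = 50.
The 3 extra days are Wed, Thu, Fri — 3 of them qualify.
Total: 50 + 3 = 53.
Holidays: Sep 23, 2056 (Sat); Oct 4, 2056 (Wed); Oct 15, 2056 (Sun); Nov 9, 2056 (Thu); Nov 16, 2056 (Thu); Nov 24, 2056 (Fri); Nov 27, 2056 (Mon).
5 of the 7 holidays fall on weekdays; the rest are weekends and were already excluded.
Business days: 53 − 5 = 48.

48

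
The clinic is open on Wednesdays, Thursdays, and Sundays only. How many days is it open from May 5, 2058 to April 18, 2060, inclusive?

May 5, 2058 is a Sunday.
From May 5, 2058 to April 18, 2060 is 715 days inclusive.
715 = 7 × 102 + 1, so there are 102 full weeks plus 1 extra day.
Each full week contributes 3 days from the set (Wed, Thu, Sun): 102 × 3 = 306.
The 1 extra day is Sunday — 1 of them qualifies.
Total: 306 + 1 = 307.

307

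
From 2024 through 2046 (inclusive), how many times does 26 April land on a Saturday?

4

Day of week of April 26 in each year:
2024: Fri, 2025: Sat ✓, 2026: Sun, 2027: Mon, 2028: Wed, 2029: Thu, 2030: Fri, 2031: Sat ✓, 2032: Mon, 2033: Tue, 2034: Wed, 2035: Thu, 2036: Sat ✓, 2037: Sun, 2038: Mon, 2039: Tue, 2040: Thu, 2041: Fri, 2042: Sat ✓, 2043: Sun, 2044: Tue, 2045: Wed, 2046: Thu
Saturdays: 2025, 2031, 2036, 2042.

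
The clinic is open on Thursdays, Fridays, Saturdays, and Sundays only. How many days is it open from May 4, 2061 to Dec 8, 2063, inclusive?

543

May 4, 2061 is a Wednesday.
From May 4, 2061 to Dec 8, 2063 is 949 days inclusive.
949 = 7 × 135 + 4, so there are 135 full weeks plus 4 extra days.
Each full week contributes 4 days from the set (Thu, Fri, Sat, Sun): 135 × 4 = 540.
The 4 extra days are Wed, Thu, Fri, Sat — 3 of them qualify.
Total: 540 + 3 = 543.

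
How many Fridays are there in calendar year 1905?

52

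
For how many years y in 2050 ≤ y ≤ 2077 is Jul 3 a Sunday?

4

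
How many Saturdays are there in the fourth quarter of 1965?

October 1, 1965 is a Friday.
The range spans 92 days (inclusive of both endpoints).
92 = 7 × 13 + 1, so there are 13 full weeks plus 1 extra day.
Each full week contributes one Saturday: 13 so far.
The 1 extra day is Friday — none qualify.
Total: 13 + 0 = 13.

13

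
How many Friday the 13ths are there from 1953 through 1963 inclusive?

21

Friday-the-13ths by year:
1953: Feb, Mar, Nov
1954: Aug
1955: May
1956: Jan, Apr, Jul
1957: Sep, Dec
1958: Jun
1959: Feb, Mar, Nov
1960: May
1961: Jan, Oct
1962: Apr, Jul
1963: Sep, Dec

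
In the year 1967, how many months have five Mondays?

4

A month has five Mondays exactly when Monday falls within its first (length − 28) days.
Jan: 31 days, starts Sun → 5 of Sun, Mon, Tue ✓
Feb: 28 days, starts Wed → 5 of (none)
Mar: 31 days, starts Wed → 5 of Wed, Thu, Fri
Apr: 30 days, starts Sat → 5 of Sat, Sun
May: 31 days, starts Mon → 5 of Mon, Tue, Wed ✓
Jun: 30 days, starts Thu → 5 of Thu, Fri
Jul: 31 days, starts Sat → 5 of Sat, Sun, Mon ✓
Aug: 31 days, starts Tue → 5 of Tue, Wed, Thu
Sep: 30 days, starts Fri → 5 of Fri, Sat
Oct: 31 days, starts Sun → 5 of Sun, Mon, Tue ✓
Nov: 30 days, starts Wed → 5 of Wed, Thu
Dec: 31 days, starts Fri → 5 of Fri, Sat, Sun
Months with five Mondays: Jan, May, Jul, Oct.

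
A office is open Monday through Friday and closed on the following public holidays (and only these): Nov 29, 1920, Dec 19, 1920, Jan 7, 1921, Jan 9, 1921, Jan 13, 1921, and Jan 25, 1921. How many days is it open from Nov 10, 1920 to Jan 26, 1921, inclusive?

Nov 10, 1920 is a Wednesday.
The range spans 78 days (inclusive of both endpoints).
78 = 7 × 11 + 1, so there are 11 full weeks plus 1 extra day.
Each full week contributes 5 weekdays (Mon–Fri): 11 × 5 = 55.
The 1 extra day is Wed — 1 of them qualifies.
Total: 55 + 1 = 56.
Holidays: Nov 29, 1920 (Mon); Dec 19, 1920 (Sun); Jan 7, 1921 (Fri); Jan 9, 1921 (Sun); Jan 13, 1921 (Thu); Jan 25, 1921 (Tue).
4 of the 6 holidays fall on weekdays; the rest are weekends and were already excluded.
Business days: 56 − 4 = 52.

52 working days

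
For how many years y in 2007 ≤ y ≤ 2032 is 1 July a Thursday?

4

Day of week of July 1 in each year:
2007: Sun, 2008: Tue, 2009: Wed, 2010: Thu ✓, 2011: Fri, 2012: Sun, 2013: Mon, 2014: Tue, 2015: Wed, 2016: Fri, 2017: Sat, 2018: Sun, 2019: Mon, 2020: Wed, 2021: Thu ✓, 2022: Fri, 2023: Sat, 2024: Mon, 2025: Tue, 2026: Wed, 2027: Thu ✓, 2028: Sat, 2029: Sun, 2030: Mon, 2031: Tue, 2032: Thu ✓
Thursdays: 2010, 2021, 2027, 2032.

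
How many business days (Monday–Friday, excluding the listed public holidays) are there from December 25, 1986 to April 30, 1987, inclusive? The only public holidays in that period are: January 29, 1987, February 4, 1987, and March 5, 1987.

88

December 25, 1986 is a Thursday.
The range spans 127 days (inclusive of both endpoints).
127 = 7 × 18 + 1, so there are 18 full weeks plus 1 extra day.
Each full week contributes 5 weekdays (Mon–Fri): 18 × 5 = 90.
The 1 extra day is Thursday — 1 of them qualifies.
Total: 90 + 1 = 91.
Holidays: January 29, 1987 (Thu); February 4, 1987 (Wed); March 5, 1987 (Thu).
All 3 holidays fall on weekdays, so subtract 3.
Business days: 91 − 3 = 88.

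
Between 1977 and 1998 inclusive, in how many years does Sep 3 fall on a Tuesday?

Day of week of September 3 in each year:
1977: Sat, 1978: Sun, 1979: Mon, 1980: Wed, 1981: Thu, 1982: Fri, 1983: Sat, 1984: Mon, 1985: Tue ✓, 1986: Wed, 1987: Thu, 1988: Sat, 1989: Sun, 1990: Mon, 1991: Tue ✓, 1992: Thu, 1993: Fri, 1994: Sat, 1995: Sun, 1996: Tue ✓, 1997: Wed, 1998: Thu
Tuesdays: 1985, 1991, 1996.

3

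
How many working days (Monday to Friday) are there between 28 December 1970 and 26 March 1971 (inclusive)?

65 weekdays

28 December 1970 is a Monday.
From 28 December 1970 to 26 March 1971 is 89 days inclusive.
89 = 7 × 12 + 5, so there are 12 full weeks plus 5 extra days.
Each full week contributes 5 weekdays (Mon–Fri): 12 × 5 = 60.
The 5 extra days are Monday, Tuesday, Wednesday, Thursday, Friday — 5 of them qualify.
Total: 60 + 5 = 65.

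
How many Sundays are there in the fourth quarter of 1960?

13

October 1, 1960 is a Saturday.
That's 92 days from start to end, counting both.
92 = 7 × 13 + 1, so there are 13 full weeks plus 1 extra day.
Each full week contributes one Sunday: 13 so far.
The 1 extra day is Sat — none qualify.
Total: 13 + 0 = 13.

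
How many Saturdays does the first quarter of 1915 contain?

1 January 1915 is a Friday.
From 1 January 1915 to 31 March 1915 is 90 days inclusive.
90 = 7 × 12 + 6, so there are 12 full weeks plus 6 extra days.
Each full week contributes one Saturday: 12 so far.
The 6 extra days are Friday, Saturday, Sunday, Monday, Tuesday, Wednesday — 1 of them qualifies.
Total: 12 + 1 = 13.

13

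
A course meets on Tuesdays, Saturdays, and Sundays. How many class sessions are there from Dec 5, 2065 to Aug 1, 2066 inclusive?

104

Dec 5, 2065 is a Saturday.
The range spans 240 days (inclusive of both endpoints).
240 = 7 × 34 + 2, so there are 34 full weeks plus 2 extra days.
Each full week contributes 3 days from the set (Tue, Sat, Sun): 34 × 3 = 102.
The 2 extra days are Sat, Sun — 2 of them qualify.
Total: 102 + 2 = 104.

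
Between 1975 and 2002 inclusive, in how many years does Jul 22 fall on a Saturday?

Day of week of July 22 in each year:
1975: Tue, 1976: Thu, 1977: Fri, 1978: Sat ✓, 1979: Sun, 1980: Tue, 1981: Wed, 1982: Thu, 1983: Fri, 1984: Sun, 1985: Mon, 1986: Tue, 1987: Wed, 1988: Fri, 1989: Sat ✓, 1990: Sun, 1991: Mon, 1992: Wed, 1993: Thu, 1994: Fri, 1995: Sat ✓, 1996: Mon, 1997: Tue, 1998: Wed, 1999: Thu, 2000: Sat ✓, 2001: Sun, 2002: Mon
Saturdays: 1978, 1989, 1995, 2000.

4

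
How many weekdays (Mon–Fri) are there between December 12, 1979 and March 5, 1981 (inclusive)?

December 12, 1979 is a Wednesday.
The range spans 450 days (inclusive of both endpoints).
450 = 7 × 64 + 2, so there are 64 full weeks plus 2 extra days.
Each full week contributes 5 weekdays (Mon–Fri): 64 × 5 = 320.
The 2 extra days are Wed, Thu — 2 of them qualify.
Total: 320 + 2 = 322.

322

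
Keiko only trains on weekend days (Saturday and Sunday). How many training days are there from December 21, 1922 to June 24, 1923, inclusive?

54

December 21, 1922 is a Thursday.
From December 21, 1922 to June 24, 1923 is 186 days inclusive.
186 = 7 × 26 + 4, so there are 26 full weeks plus 4 extra days.
Each full week contributes 2 weekend days (Sat, Sun): 26 × 2 = 52.
The 4 extra days are Thursday, Friday, Saturday, Sunday — 2 of them qualify.
Total: 52 + 2 = 54.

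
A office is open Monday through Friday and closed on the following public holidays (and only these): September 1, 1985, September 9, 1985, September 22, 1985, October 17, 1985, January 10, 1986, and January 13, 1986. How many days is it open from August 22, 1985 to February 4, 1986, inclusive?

August 22, 1985 is a Thursday.
From August 22, 1985 to February 4, 1986 is 167 days inclusive.
167 = 7 × 23 + 6, so there are 23 full weeks plus 6 extra days.
Each full week contributes 5 weekdays (Mon–Fri): 23 × 5 = 115.
The 6 extra days are Thursday, Friday, Saturday, Sunday, Monday, Tuesday — 4 of them qualify.
Total: 115 + 4 = 119.
Holidays: September 1, 1985 (Sun); September 9, 1985 (Mon); September 22, 1985 (Sun); October 17, 1985 (Thu); January 10, 1986 (Fri); January 13, 1986 (Mon).
4 of the 6 holidays fall on weekdays; the rest are weekends and were already excluded.
Business days: 119 − 4 = 115.

115 working days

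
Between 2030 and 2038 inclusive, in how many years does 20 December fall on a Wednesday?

1

Day of week of December 20 in each year:
2030: Fri, 2031: Sat, 2032: Mon, 2033: Tue, 2034: Wed ✓, 2035: Thu, 2036: Sat, 2037: Sun, 2038: Mon
Wednesdays: 2034.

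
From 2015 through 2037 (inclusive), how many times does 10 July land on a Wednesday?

Day of week of July 10 in each year:
2015: Fri, 2016: Sun, 2017: Mon, 2018: Tue, 2019: Wed ✓, 2020: Fri, 2021: Sat, 2022: Sun, 2023: Mon, 2024: Wed ✓, 2025: Thu, 2026: Fri, 2027: Sat, 2028: Mon, 2029: Tue, 2030: Wed ✓, 2031: Thu, 2032: Sat, 2033: Sun, 2034: Mon, 2035: Tue, 2036: Thu, 2037: Fri
Wednesdays: 2019, 2024, 2030.

3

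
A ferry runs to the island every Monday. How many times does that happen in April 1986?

4

Apr 1, 1986 is a Tuesday.
From Apr 1, 1986 to Apr 30, 1986 is 30 days inclusive.
30 = 7 × 4 + 2, so there are 4 full weeks plus 2 extra days.
Each full week contributes one Monday: 4 so far.
The 2 extra days are Tue, Wed — none qualify.
Total: 4 + 0 = 4.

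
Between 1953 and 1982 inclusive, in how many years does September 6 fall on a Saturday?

4

Day of week of September 6 in each year:
1953: Sun, 1954: Mon, 1955: Tue, 1956: Thu, 1957: Fri, 1958: Sat ✓, 1959: Sun, 1960: Tue, 1961: Wed, 1962: Thu, 1963: Fri, 1964: Sun, 1965: Mon, 1966: Tue, 1967: Wed, 1968: Fri, 1969: Sat ✓, 1970: Sun, 1971: Mon, 1972: Wed, 1973: Thu, 1974: Fri, 1975: Sat ✓, 1976: Mon, 1977: Tue, 1978: Wed, 1979: Thu, 1980: Sat ✓, 1981: Sun, 1982: Mon
Saturdays: 1958, 1969, 1975, 1980.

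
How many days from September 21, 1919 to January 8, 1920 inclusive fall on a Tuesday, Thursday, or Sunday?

48

September 21, 1919 is a Sunday.
The range spans 110 days (inclusive of both endpoints).
110 = 7 × 15 + 5, so there are 15 full weeks plus 5 extra days.
Each full week contributes 3 days from the set (Tue, Thu, Sun): 15 × 3 = 45.
The 5 extra days are Sunday, Monday, Tuesday, Wednesday, Thursday — 3 of them qualify.
Total: 45 + 3 = 48.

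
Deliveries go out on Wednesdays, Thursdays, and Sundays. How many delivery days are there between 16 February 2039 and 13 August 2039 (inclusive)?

16 February 2039 is a Wednesday.
From 16 February 2039 to 13 August 2039 is 179 days inclusive.
179 = 7 × 25 + 4, so there are 25 full weeks plus 4 extra days.
Each full week contributes 3 days from the set (Wed, Thu, Sun): 25 × 3 = 75.
The 4 extra days are Wednesday, Thursday, Friday, Saturday — 2 of them qualify.
Total: 75 + 2 = 77.

77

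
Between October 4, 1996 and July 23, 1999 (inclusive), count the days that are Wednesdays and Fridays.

293

October 4, 1996 is a Friday.
From October 4, 1996 to July 23, 1999 is 1023 days inclusive.
1023 = 7 × 146 + 1, so there are 146 full weeks plus 1 extra day.
Each full week contributes 2 days from the set (Wed, Fri): 146 × 2 = 292.
The 1 extra day is Friday — 1 of them qualifies.
Total: 292 + 1 = 293.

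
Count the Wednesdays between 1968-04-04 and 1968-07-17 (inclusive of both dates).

1968-04-04 is a Thursday.
That's 105 days from start to end, counting both.
105 = 7 × 15, so the span is exactly 15 full weeks.
Each full week contributes one Wednesday: 15 so far.
Total: 15.

15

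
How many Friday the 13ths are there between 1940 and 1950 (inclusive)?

18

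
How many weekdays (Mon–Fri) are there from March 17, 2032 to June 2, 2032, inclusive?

56

March 17, 2032 is a Wednesday.
From March 17, 2032 to June 2, 2032 is 78 days inclusive.
78 = 7 × 11 + 1, so there are 11 full weeks plus 1 extra day.
Each full week contributes 5 weekdays (Mon–Fri): 11 × 5 = 55.
The 1 extra day is Wednesday — 1 of them qualifies.
Total: 55 + 1 = 56.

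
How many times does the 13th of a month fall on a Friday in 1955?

1

The 13th falls on a Friday when the month's 13th has weekday Fri.
Jan 13 is Thu; Feb 13 is Sun; Mar 13 is Sun; Apr 13 is Wed; May 13 is Fri ✓; Jun 13 is Mon; Jul 13 is Wed; Aug 13 is Sat; Sep 13 is Tue; Oct 13 is Thu; Nov 13 is Sun; Dec 13 is Tue.
Friday the 13ths: May.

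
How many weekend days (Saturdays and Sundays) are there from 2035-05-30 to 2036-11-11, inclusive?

2035-05-30 is a Wednesday.
From 2035-05-30 to 2036-11-11 is 532 days inclusive.
532 = 7 × 76, so the span is exactly 76 full weeks.
Each full week contributes 2 weekend days (Sat, Sun): 76 × 2 = 152.
Total: 152.

152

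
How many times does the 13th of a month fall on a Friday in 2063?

The 13th falls on a Friday when the month's 13th has weekday Fri.
Jan 13 is Sat; Feb 13 is Tue; Mar 13 is Tue; Apr 13 is Fri ✓; May 13 is Sun; Jun 13 is Wed; Jul 13 is Fri ✓; Aug 13 is Mon; Sep 13 is Thu; Oct 13 is Sat; Nov 13 is Tue; Dec 13 is Thu.
Friday the 13ths: Apr, Jul.

2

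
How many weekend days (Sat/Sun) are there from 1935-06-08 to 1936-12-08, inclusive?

1935-06-08 is a Saturday.
That's 550 days from start to end, counting both.
550 = 7 × 78 + 4, so there are 78 full weeks plus 4 extra days.
Each full week contributes 2 weekend days (Sat, Sun): 78 × 2 = 156.
The 4 extra days are Sat, Sun, Mon, Tue — 2 of them qualify.
Total: 156 + 2 = 158.

158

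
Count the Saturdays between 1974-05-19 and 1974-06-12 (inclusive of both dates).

3 Saturdays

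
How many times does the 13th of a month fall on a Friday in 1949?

The 13th falls on a Friday when the month's 13th has weekday Fri.
Jan 13 is Thu; Feb 13 is Sun; Mar 13 is Sun; Apr 13 is Wed; May 13 is Fri ✓; Jun 13 is Mon; Jul 13 is Wed; Aug 13 is Sat; Sep 13 is Tue; Oct 13 is Thu; Nov 13 is Sun; Dec 13 is Tue.
Friday the 13ths: May.

1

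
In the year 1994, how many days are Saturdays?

53

1 January 1994 is a Saturday.
From 1 January 1994 to 31 December 1994 is 365 days inclusive.
365 = 7 × 52 + 1, so there are 52 full weeks plus 1 extra day.
Each full week contributes one Saturday: 52 so far.
The 1 extra day is Saturday — 1 of them qualifies.
Total: 52 + 1 = 53.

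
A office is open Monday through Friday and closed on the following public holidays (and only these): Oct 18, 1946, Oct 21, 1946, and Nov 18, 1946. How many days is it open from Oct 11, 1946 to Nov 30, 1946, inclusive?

Oct 11, 1946 is a Friday.
From Oct 11, 1946 to Nov 30, 1946 is 51 days inclusive.
51 = 7 × 7 + 2, so there are 7 full weeks plus 2 extra days.
Each full week contributes 5 weekdays (Mon–Fri): 7 × 5 = 35.
The 2 extra days are Friday, Saturday — 1 of them qualifies.
Total: 35 + 1 = 36.
Holidays: Oct 18, 1946 (Fri); Oct 21, 1946 (Mon); Nov 18, 1946 (Mon).
All 3 holidays fall on weekdays, so subtract 3.
Business days: 36 − 3 = 33.

33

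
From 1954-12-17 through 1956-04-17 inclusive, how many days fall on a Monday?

1954-12-17 is a Friday.
The range spans 488 days (inclusive of both endpoints).
488 = 7 × 69 + 5, so there are 69 full weeks plus 5 extra days.
Each full week contributes one Monday: 69 so far.
The 5 extra days are Friday, Saturday, Sunday, Monday, Tuesday — 1 of them qualifies.
Total: 69 + 1 = 70.

70 Mondays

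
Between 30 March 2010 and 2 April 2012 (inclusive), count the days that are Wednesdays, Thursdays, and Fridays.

30 March 2010 is a Tuesday.
That's 735 days from start to end, counting both.
735 = 7 × 105, so the span is exactly 105 full weeks.
Each full week contributes 3 days from the set (Wed, Thu, Fri): 105 × 3 = 315.

315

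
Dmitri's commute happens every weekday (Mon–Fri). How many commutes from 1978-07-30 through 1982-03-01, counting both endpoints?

936 weekdays

1978-07-30 is a Sunday.
From 1978-07-30 to 1982-03-01 is 1311 days inclusive.
1311 = 7 × 187 + 2, so there are 187 full weeks plus 2 extra days.
Each full week contributes 5 weekdays (Mon–Fri): 187 × 5 = 935.
The 2 extra days are Sunday, Monday — 1 of them qualifies.
Total: 935 + 1 = 936.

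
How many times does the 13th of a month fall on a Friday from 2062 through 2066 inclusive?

Friday-the-13ths by year:
2062: Jan, Oct
2063: Apr, Jul
2064: Jun
2065: Feb, Mar, Nov
2066: Aug

9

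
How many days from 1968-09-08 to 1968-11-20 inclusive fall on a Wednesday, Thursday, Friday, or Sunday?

42

1968-09-08 is a Sunday.
That's 74 days from start to end, counting both.
74 = 7 × 10 + 4, so there are 10 full weeks plus 4 extra days.
Each full week contributes 4 days from the set (Wed, Thu, Fri, Sun): 10 × 4 = 40.
The 4 extra days are Sunday, Monday, Tuesday, Wednesday — 2 of them qualify.
Total: 40 + 2 = 42.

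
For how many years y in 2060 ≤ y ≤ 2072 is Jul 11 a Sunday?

2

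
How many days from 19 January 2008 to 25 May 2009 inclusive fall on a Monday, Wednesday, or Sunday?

212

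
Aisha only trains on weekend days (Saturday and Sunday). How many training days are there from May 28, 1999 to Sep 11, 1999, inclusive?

31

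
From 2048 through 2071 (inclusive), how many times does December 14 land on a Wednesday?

Day of week of December 14 in each year:
2048: Mon, 2049: Tue, 2050: Wed ✓, 2051: Thu, 2052: Sat, 2053: Sun, 2054: Mon, 2055: Tue, 2056: Thu, 2057: Fri, 2058: Sat, 2059: Sun, 2060: Tue, 2061: Wed ✓, 2062: Thu, 2063: Fri, 2064: Sun, 2065: Mon, 2066: Tue, 2067: Wed ✓, 2068: Fri, 2069: Sat, 2070: Sun, 2071: Mon
Wednesdays: 2050, 2061, 2067.

3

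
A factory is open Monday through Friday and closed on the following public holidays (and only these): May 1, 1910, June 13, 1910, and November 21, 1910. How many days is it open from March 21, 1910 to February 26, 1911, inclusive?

243

March 21, 1910 is a Monday.
From March 21, 1910 to February 26, 1911 is 343 days inclusive.
343 = 7 × 49, so the span is exactly 49 full weeks.
Each full week contributes 5 weekdays (Mon–Fri): 49 × 5 = 245.
Holidays: May 1, 1910 (Sun); June 13, 1910 (Mon); November 21, 1910 (Mon).
2 of the 3 holidays fall on weekdays; the rest are weekends and were already excluded.
Business days: 245 − 2 = 243.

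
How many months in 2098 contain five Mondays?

A month has five Mondays exactly when Monday falls within its first (length − 28) days.
Jan: 31 days, starts Wed → 5 of Wed, Thu, Fri
Feb: 28 days, starts Sat → 5 of (none)
Mar: 31 days, starts Sat → 5 of Sat, Sun, Mon ✓
Apr: 30 days, starts Tue → 5 of Tue, Wed
May: 31 days, starts Thu → 5 of Thu, Fri, Sat
Jun: 30 days, starts Sun → 5 of Sun, Mon ✓
Jul: 31 days, starts Tue → 5 of Tue, Wed, Thu
Aug: 31 days, starts Fri → 5 of Fri, Sat, Sun
Sep: 30 days, starts Mon → 5 of Mon, Tue ✓
Oct: 31 days, starts Wed → 5 of Wed, Thu, Fri
Nov: 30 days, starts Sat → 5 of Sat, Sun
Dec: 31 days, starts Mon → 5 of Mon, Tue, Wed ✓
Months with five Mondays: Mar, Jun, Sep, Dec.

4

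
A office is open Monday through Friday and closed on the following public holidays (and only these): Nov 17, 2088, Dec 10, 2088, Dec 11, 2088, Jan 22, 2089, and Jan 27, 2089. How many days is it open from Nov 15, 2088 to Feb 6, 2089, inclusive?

57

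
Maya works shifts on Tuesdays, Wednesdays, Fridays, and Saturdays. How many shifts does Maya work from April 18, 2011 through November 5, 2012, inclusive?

April 18, 2011 is a Monday.
The range spans 568 days (inclusive of both endpoints).
568 = 7 × 81 + 1, so there are 81 full weeks plus 1 extra day.
Each full week contributes 4 days from the set (Tue, Wed, Fri, Sat): 81 × 4 = 324.
The 1 extra day is Mon — none qualify.
Total: 324 + 0 = 324.

324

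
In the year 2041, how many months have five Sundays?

4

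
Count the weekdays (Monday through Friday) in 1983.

January 1, 1983 is a Saturday.
The range spans 365 days (inclusive of both endpoints).
365 = 7 × 52 + 1, so there are 52 full weeks plus 1 extra day.
Each full week contributes 5 weekdays (Mon–Fri): 52 × 5 = 260.
The 1 extra day is Saturday — none qualify.
Total: 260 + 0 = 260.

260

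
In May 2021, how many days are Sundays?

5

May 1, 2021 is a Saturday.
That's 31 days from start to end, counting both.
31 = 7 × 4 + 3, so there are 4 full weeks plus 3 extra days.
Each full week contributes one Sunday: 4 so far.
The 3 extra days are Sat, Sun, Mon — 1 of them qualifies.
Total: 4 + 1 = 5.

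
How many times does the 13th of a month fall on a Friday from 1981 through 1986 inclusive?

Friday-the-13ths by year:
1981: Feb, Mar, Nov
1982: Aug
1983: May
1984: Jan, Apr, Jul
1985: Sep, Dec
1986: Jun

11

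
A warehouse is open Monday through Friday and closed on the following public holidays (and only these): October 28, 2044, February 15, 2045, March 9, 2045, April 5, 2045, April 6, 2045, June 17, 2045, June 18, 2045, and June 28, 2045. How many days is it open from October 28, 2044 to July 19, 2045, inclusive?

183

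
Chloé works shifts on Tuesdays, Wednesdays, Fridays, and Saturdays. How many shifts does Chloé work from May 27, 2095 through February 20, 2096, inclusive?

May 27, 2095 is a Friday.
That's 270 days from start to end, counting both.
270 = 7 × 38 + 4, so there are 38 full weeks plus 4 extra days.
Each full week contributes 4 days from the set (Tue, Wed, Fri, Sat): 38 × 4 = 152.
The 4 extra days are Friday, Saturday, Sunday, Monday — 2 of them qualify.
Total: 152 + 2 = 154.

154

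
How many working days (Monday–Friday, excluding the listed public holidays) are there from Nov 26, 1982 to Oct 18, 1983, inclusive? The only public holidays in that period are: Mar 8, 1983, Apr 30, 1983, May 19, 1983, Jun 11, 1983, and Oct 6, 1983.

Nov 26, 1982 is a Friday.
The range spans 327 days (inclusive of both endpoints).
327 = 7 × 46 + 5, so there are 46 full weeks plus 5 extra days.
Each full week contributes 5 weekdays (Mon–Fri): 46 × 5 = 230.
The 5 extra days are Friday, Saturday, Sunday, Monday, Tuesday — 3 of them qualify.
Total: 230 + 3 = 233.
Holidays: Mar 8, 1983 (Tue); Apr 30, 1983 (Sat); May 19, 1983 (Thu); Jun 11, 1983 (Sat); Oct 6, 1983 (Thu).
3 of the 5 holidays fall on weekdays; the rest are weekends and were already excluded.
Business days: 233 − 3 = 230.

230 working days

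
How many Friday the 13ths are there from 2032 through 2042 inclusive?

19

Friday-the-13ths by year:
2032: Feb, Aug
2033: May
2034: Jan, Oct
2035: Apr, Jul
2036: Jun
2037: Feb, Mar, Nov
2038: Aug
2039: May
2040: Jan, Apr, Jul
2041: Sep, Dec
2042: Jun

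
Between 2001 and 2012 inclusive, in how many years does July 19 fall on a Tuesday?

2

Day of week of July 19 in each year:
2001: Thu, 2002: Fri, 2003: Sat, 2004: Mon, 2005: Tue ✓, 2006: Wed, 2007: Thu, 2008: Sat, 2009: Sun, 2010: Mon, 2011: Tue ✓, 2012: Thu
Tuesdays: 2005, 2011.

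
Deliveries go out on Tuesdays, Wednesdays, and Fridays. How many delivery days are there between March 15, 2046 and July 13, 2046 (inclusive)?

March 15, 2046 is a Thursday.
That's 121 days from start to end, counting both.
121 = 7 × 17 + 2, so there are 17 full weeks plus 2 extra days.
Each full week contributes 3 days from the set (Tue, Wed, Fri): 17 × 3 = 51.
The 2 extra days are Thursday, Friday — 1 of them qualifies.
Total: 51 + 1 = 52.

52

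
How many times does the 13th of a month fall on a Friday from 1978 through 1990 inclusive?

24

Friday-the-13ths by year:
1978: Jan, Oct
1979: Apr, Jul
1980: Jun
1981: Feb, Mar, Nov
1982: Aug
1983: May
1984: Jan, Apr, Jul
1985: Sep, Dec
1986: Jun
1987: Feb, Mar, Nov
1988: May
1989: Jan, Oct
1990: Apr, Jul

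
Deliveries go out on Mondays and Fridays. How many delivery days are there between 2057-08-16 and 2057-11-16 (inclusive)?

2057-08-16 is a Thursday.
The range spans 93 days (inclusive of both endpoints).
93 = 7 × 13 + 2, so there are 13 full weeks plus 2 extra days.
Each full week contributes 2 days from the set (Mon, Fri): 13 × 2 = 26.
The 2 extra days are Thursday, Friday — 1 of them qualifies.
Total: 26 + 1 = 27.

27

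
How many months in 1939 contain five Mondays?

4

A month has five Mondays exactly when Monday falls within its first (length − 28) days.
Jan: 31 days, starts Sun → 5 of Sun, Mon, Tue ✓
Feb: 28 days, starts Wed → 5 of (none)
Mar: 31 days, starts Wed → 5 of Wed, Thu, Fri
Apr: 30 days, starts Sat → 5 of Sat, Sun
May: 31 days, starts Mon → 5 of Mon, Tue, Wed ✓
Jun: 30 days, starts Thu → 5 of Thu, Fri
Jul: 31 days, starts Sat → 5 of Sat, Sun, Mon ✓
Aug: 31 days, starts Tue → 5 of Tue, Wed, Thu
Sep: 30 days, starts Fri → 5 of Fri, Sat
Oct: 31 days, starts Sun → 5 of Sun, Mon, Tue ✓
Nov: 30 days, starts Wed → 5 of Wed, Thu
Dec: 31 days, starts Fri → 5 of Fri, Sat, Sun
Months with five Mondays: Jan, May, Jul, Oct.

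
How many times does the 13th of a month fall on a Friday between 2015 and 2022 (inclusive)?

14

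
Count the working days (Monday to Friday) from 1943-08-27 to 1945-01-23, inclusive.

368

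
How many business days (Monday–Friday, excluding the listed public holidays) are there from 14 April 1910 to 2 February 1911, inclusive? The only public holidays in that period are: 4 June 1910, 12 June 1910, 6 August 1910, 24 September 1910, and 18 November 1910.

14 April 1910 is a Thursday.
The range spans 295 days (inclusive of both endpoints).
295 = 7 × 42 + 1, so there are 42 full weeks plus 1 extra day.
Each full week contributes 5 weekdays (Mon–Fri): 42 × 5 = 210.
The 1 extra day is Thursday — 1 of them qualifies.
Total: 210 + 1 = 211.
Holidays: 4 June 1910 (Sat); 12 June 1910 (Sun); 6 August 1910 (Sat); 24 September 1910 (Sat); 18 November 1910 (Fri).
1 of the 5 holidays fall on weekdays; the rest are weekends and were already excluded.
Business days: 211 − 1 = 210.

210 business days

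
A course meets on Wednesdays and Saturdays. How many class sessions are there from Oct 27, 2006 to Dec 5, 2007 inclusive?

116

Oct 27, 2006 is a Friday.
That's 405 days from start to end, counting both.
405 = 7 × 57 + 6, so there are 57 full weeks plus 6 extra days.
Each full week contributes 2 days from the set (Wed, Sat): 57 × 2 = 114.
The 6 extra days are Fri, Sat, Sun, Mon, Tue, Wed — 2 of them qualify.
Total: 114 + 2 = 116.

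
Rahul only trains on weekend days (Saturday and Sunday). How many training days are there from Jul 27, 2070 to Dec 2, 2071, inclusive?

Jul 27, 2070 is a Sunday.
The range spans 494 days (inclusive of both endpoints).
494 = 7 × 70 + 4, so there are 70 full weeks plus 4 extra days.
Each full week contributes 2 weekend days (Sat, Sun): 70 × 2 = 140.
The 4 extra days are Sun, Mon, Tue, Wed — 1 of them qualifies.
Total: 140 + 1 = 141.

141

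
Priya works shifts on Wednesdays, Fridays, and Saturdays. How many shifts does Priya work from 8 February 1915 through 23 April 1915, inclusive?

32

8 February 1915 is a Monday.
The range spans 75 days (inclusive of both endpoints).
75 = 7 × 10 + 5, so there are 10 full weeks plus 5 extra days.
Each full week contributes 3 days from the set (Wed, Fri, Sat): 10 × 3 = 30.
The 5 extra days are Monday, Tuesday, Wednesday, Thursday, Friday — 2 of them qualify.
Total: 30 + 2 = 32.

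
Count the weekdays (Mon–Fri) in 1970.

261

1970-01-01 is a Thursday.
The range spans 365 days (inclusive of both endpoints).
365 = 7 × 52 + 1, so there are 52 full weeks plus 1 extra day.
Each full week contributes 5 weekdays (Mon–Fri): 52 × 5 = 260.
The 1 extra day is Thu — 1 of them qualifies.
Total: 260 + 1 = 261.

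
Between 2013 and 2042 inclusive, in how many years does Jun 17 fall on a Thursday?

4

Day of week of June 17 in each year:
2013: Mon, 2014: Tue, 2015: Wed, 2016: Fri, 2017: Sat, 2018: Sun, 2019: Mon, 2020: Wed, 2021: Thu ✓, 2022: Fri, 2023: Sat, 2024: Mon, 2025: Tue, 2026: Wed, 2027: Thu ✓, 2028: Sat, 2029: Sun, 2030: Mon, 2031: Tue, 2032: Thu ✓, 2033: Fri, 2034: Sat, 2035: Sun, 2036: Tue, 2037: Wed, 2038: Thu ✓, 2039: Fri, 2040: Sun, 2041: Mon, 2042: Tue
Thursdays: 2021, 2027, 2032, 2038.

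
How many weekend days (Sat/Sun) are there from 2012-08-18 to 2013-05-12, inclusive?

2012-08-18 is a Saturday.
From 2012-08-18 to 2013-05-12 is 268 days inclusive.
268 = 7 × 38 + 2, so there are 38 full weeks plus 2 extra days.
Each full week contributes 2 weekend days (Sat, Sun): 38 × 2 = 76.
The 2 extra days are Sat, Sun — 2 of them qualify.
Total: 76 + 2 = 78.

78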